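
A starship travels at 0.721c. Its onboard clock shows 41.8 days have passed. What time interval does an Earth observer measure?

Proper time Δt₀ = 41.8 days
γ = 1/√(1 - 0.721²) = 1.443
Δt = γΔt₀ = 1.443 × 41.8 = 60.32 days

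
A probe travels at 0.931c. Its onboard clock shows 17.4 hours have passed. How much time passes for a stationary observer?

Proper time Δt₀ = 17.4 hours
γ = 1/√(1 - 0.931²) = 2.7396
Δt = γΔt₀ = 2.7396 × 17.4 = 47.67 hours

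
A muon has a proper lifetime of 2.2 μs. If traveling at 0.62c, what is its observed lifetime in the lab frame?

Proper lifetime τ₀ = 2.2 μs
γ = 1/√(1 - 0.62²) = 1.2745
τ = γτ₀ = 1.2745 × 2.2 μs = 2.804 μs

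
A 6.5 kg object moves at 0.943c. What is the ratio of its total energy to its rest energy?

E = γmc², E₀ = mc²
E/E₀ = γ = 1/√(1 - 0.943²) = 3.005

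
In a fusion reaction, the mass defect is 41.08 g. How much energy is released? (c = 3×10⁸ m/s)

Convert mass defect: Δm = 41.08 g = 0.04108 kg
E = Δm·c² = 0.04108 × (3×10⁸)²
= 0.04108 × 9×10¹⁶ = 3.697×10¹⁵ J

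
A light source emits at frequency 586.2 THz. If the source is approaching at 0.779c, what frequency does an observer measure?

β = v/c = 0.779
(1+β)/(1-β) = 1.779/0.221 = 8.050
Doppler factor = √(8.050) = 2.837
f_obs = 586.2 × 2.837 = 1663 THz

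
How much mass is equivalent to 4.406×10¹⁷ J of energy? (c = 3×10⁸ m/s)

From E = mc², we get m = E/c²
c² = (3×10⁸)² = 9×10¹⁶ m²/s²
m = 4.406×10¹⁷ / 9×10¹⁶ = 4.896 kg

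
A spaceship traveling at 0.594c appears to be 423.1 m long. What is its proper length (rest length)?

Contracted length L = 423.1 m
γ = 1/√(1 - 0.594²) = 1.243
L₀ = γL = 1.243 × 423.1 = 525.9 m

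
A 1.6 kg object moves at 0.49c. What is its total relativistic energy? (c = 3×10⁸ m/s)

γ = 1/√(1 - 0.49²) = 1.147
mc² = 1.6 × (3×10⁸)² = 1.440×10¹⁷ J
E = γmc² = 1.147 × 1.440×10¹⁷ = 1.652×10¹⁷ J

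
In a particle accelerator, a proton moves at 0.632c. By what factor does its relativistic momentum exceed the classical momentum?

p_rel = γmv, p_class = mv
Ratio = γ = 1/√(1 - 0.632²)
= 1/√(0.600576) = 1.290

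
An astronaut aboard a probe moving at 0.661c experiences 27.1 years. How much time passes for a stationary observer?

Proper time Δt₀ = 27.1 years
γ = 1/√(1 - 0.661²) = 1.3326
Δt = γΔt₀ = 1.3326 × 27.1 = 36.11 years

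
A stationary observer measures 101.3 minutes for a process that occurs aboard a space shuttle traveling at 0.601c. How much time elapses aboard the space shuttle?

Dilated time Δt = 101.3 minutes
γ = 1/√(1 - 0.601²) = 1.2512
Δt₀ = Δt/γ = 101.3/1.2512 = 80.96 minutes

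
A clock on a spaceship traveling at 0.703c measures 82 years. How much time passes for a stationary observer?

Proper time Δt₀ = 82 years
γ = 1/√(1 - 0.703²) = 1.406
Δt = γΔt₀ = 1.406 × 82 = 115.3 years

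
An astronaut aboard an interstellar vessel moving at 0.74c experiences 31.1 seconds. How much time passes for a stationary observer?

Proper time Δt₀ = 31.1 seconds
γ = 1/√(1 - 0.74²) = 1.4868
Δt = γΔt₀ = 1.4868 × 31.1 = 46.24 seconds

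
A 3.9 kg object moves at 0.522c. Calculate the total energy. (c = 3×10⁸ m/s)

γ = 1/√(1 - 0.522²) = 1.1724
mc² = 3.9 × (3×10⁸)² = 3.510×10¹⁷ J
E = γmc² = 1.1724 × 3.510×10¹⁷ = 4.115×10¹⁷ J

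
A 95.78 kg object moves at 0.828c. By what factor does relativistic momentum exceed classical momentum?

p_rel = γmv, p_class = mv
Ratio = γ = 1/√(1 - 0.828²) = 1.783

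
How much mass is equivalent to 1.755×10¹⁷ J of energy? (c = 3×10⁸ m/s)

From E = mc², we get m = E/c²
c² = (3×10⁸)² = 9×10¹⁶ m²/s²
m = 1.755×10¹⁷ / 9×10¹⁶ = 1.950 kg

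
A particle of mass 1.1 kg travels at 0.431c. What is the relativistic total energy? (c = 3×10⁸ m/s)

γ = 1/√(1 - 0.431²) = 1.108
mc² = 1.1 × (3×10⁸)² = 9.900×10¹⁶ J
E = γmc² = 1.108 × 9.900×10¹⁶ = 1.097×10¹⁷ J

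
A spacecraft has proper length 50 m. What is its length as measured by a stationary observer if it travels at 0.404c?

Proper length L₀ = 50 m
γ = 1/√(1 - 0.404²) = 1.0932
L = L₀/γ = 50/1.0932 = 45.74 m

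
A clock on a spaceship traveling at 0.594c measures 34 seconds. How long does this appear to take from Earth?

Proper time Δt₀ = 34 seconds
γ = 1/√(1 - 0.594²) = 1.243
Δt = γΔt₀ = 1.243 × 34 = 42.26 seconds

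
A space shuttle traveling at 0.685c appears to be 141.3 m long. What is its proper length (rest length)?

Contracted length L = 141.3 m
γ = 1/√(1 - 0.685²) = 1.3726
L₀ = γL = 1.3726 × 141.3 = 193.9 m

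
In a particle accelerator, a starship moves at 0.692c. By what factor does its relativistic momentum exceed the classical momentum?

p_rel = γmv, p_class = mv
Ratio = γ = 1/√(1 - 0.692²)
= 1/√(0.521136) = 1.385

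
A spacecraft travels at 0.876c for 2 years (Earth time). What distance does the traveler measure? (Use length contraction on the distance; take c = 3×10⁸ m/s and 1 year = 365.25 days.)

Earth distance: d = v × t = 0.876c × 2 yr = 1.6587×10¹⁶ m
γ = 2.0734
d' = d/γ = 1.6587×10¹⁶/2.0734 = 8.000×10¹⁵ m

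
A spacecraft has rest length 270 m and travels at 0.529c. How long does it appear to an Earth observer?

Proper length L₀ = 270 m
γ = 1/√(1 - 0.529²) = 1.1784
L = L₀/γ = 270/1.1784 = 229.1 m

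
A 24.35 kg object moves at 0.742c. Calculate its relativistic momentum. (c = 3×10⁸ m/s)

γ = 1/√(1 - 0.742²) = 1.4916
v = 0.742 × 3×10⁸ = 2.226×10⁸ m/s
p = γmv = 1.4916 × 24.35 × 2.226×10⁸ = 8.085×10⁹ kg·m/s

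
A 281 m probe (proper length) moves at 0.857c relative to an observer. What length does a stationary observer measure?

Proper length L₀ = 281 m
γ = 1/√(1 - 0.857²) = 1.941
L = L₀/γ = 281/1.941 = 144.8 m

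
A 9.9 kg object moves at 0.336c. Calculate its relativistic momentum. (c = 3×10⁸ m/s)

γ = 1/√(1 - 0.336²) = 1.062
v = 0.336 × 3×10⁸ = 1.008×10⁸ m/s
p = γmv = 1.062 × 9.9 × 1.008×10⁸ = 1.060×10⁹ kg·m/s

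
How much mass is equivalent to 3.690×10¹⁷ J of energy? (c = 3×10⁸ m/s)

From E = mc², we get m = E/c²
c² = (3×10⁸)² = 9×10¹⁶ m²/s²
m = 3.690×10¹⁷ / 9×10¹⁶ = 4.100 kg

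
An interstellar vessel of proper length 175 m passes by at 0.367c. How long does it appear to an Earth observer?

Proper length L₀ = 175 m
γ = 1/√(1 - 0.367²) = 1.075
L = L₀/γ = 175/1.075 = 162.8 m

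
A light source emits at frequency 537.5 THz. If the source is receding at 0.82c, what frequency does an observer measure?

β = v/c = 0.82
(1-β)/(1+β) = 0.18/1.82 = 0.09890
Doppler factor = √(0.09890) = 0.3145
f_obs = 537.5 × 0.3145 = 169.0 THz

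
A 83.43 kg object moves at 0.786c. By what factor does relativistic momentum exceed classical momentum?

p_rel = γmv, p_class = mv
Ratio = γ = 1/√(1 - 0.786²) = 1.618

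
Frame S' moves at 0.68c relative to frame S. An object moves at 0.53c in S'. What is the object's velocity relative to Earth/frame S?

u = (u' + v)/(1 + u'v/c²)
Numerator: 0.53 + 0.68 = 1.21
Denominator: 1 + 0.3604 = 1.3604
u = 1.21/1.3604 = 0.8894c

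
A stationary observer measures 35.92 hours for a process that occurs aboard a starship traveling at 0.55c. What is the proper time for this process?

Dilated time Δt = 35.92 hours
γ = 1/√(1 - 0.55²) = 1.1974
Δt₀ = Δt/γ = 35.92/1.1974 = 30.00 hours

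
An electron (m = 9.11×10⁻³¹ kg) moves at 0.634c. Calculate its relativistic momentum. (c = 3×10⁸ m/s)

γ = 1/√(1 - 0.634²) = 1.2931
v = 0.634 × 3×10⁸ = 1.902×10⁸ m/s
p = γmv = 1.2931 × 9.11×10⁻³¹ × 1.902×10⁸ = 2.241×10⁻²² kg·m/s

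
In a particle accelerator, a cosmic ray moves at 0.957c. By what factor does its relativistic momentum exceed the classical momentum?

p_rel = γmv, p_class = mv
Ratio = γ = 1/√(1 - 0.957²)
= 1/√(0.084151) = 3.447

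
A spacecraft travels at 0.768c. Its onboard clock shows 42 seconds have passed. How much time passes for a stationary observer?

Proper time Δt₀ = 42 seconds
γ = 1/√(1 - 0.768²) = 1.5614
Δt = γΔt₀ = 1.5614 × 42 = 65.58 seconds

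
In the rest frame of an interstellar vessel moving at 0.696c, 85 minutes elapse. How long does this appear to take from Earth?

Proper time Δt₀ = 85 minutes
γ = 1/√(1 - 0.696²) = 1.393
Δt = γΔt₀ = 1.393 × 85 = 118.4 minutes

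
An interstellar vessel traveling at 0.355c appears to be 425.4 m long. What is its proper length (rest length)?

Contracted length L = 425.4 m
γ = 1/√(1 - 0.355²) = 1.06967
L₀ = γL = 1.06967 × 425.4 = 455.0 m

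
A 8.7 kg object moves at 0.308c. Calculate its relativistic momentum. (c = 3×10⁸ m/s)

γ = 1/√(1 - 0.308²) = 1.0511
v = 0.308 × 3×10⁸ = 9.240×10⁷ m/s
p = γmv = 1.0511 × 8.7 × 9.240×10⁷ = 8.450×10⁸ kg·m/s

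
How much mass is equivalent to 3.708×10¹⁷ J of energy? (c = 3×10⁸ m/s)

From E = mc², we get m = E/c²
c² = (3×10⁸)² = 9×10¹⁶ m²/s²
m = 3.708×10¹⁷ / 9×10¹⁶ = 4.120 kg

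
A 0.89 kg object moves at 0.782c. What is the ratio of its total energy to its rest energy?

E = γmc², E₀ = mc²
E/E₀ = γ = 1/√(1 - 0.782²) = 1.604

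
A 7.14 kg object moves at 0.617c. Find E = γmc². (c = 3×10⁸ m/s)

γ = 1/√(1 - 0.617²) = 1.2707
mc² = 7.14 × (3×10⁸)² = 6.426×10¹⁷ J
E = γmc² = 1.2707 × 6.426×10¹⁷ = 8.166×10¹⁷ J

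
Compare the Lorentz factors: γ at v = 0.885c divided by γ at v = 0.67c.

γ₁ = 1/√(1 - 0.885²) = 2.1478
γ₂ = 1/√(1 - 0.67²) = 1.3471
γ₁/γ₂ = 2.1478/1.3471 = 1.594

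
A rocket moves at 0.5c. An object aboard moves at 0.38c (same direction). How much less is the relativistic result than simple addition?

Classical: u' + v = 0.38 + 0.5 = 0.88c
Relativistic: u = (0.38 + 0.5)/(1 + 0.19) = 0.88/1.19 = 0.7395c
Difference: 0.88 - 0.7395 = 0.1405c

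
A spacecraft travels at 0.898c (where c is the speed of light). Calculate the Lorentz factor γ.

v/c = 0.898, so (v/c)² = 0.806404
1 - (v/c)² = 0.193596
γ = 1/√(0.193596) = 2.273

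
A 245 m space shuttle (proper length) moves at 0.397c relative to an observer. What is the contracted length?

Proper length L₀ = 245 m
γ = 1/√(1 - 0.397²) = 1.0895
L = L₀/γ = 245/1.0895 = 224.9 m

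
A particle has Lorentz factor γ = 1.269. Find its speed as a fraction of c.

From γ = 1/√(1 - v²/c²):
1/γ² = 1/1.269² = 0.6210
v²/c² = 1 - 0.6210 = 0.3790
v/c = √(0.3790) = 0.6156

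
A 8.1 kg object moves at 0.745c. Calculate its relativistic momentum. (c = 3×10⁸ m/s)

γ = 1/√(1 - 0.745²) = 1.499
v = 0.745 × 3×10⁸ = 2.235×10⁸ m/s
p = γmv = 1.499 × 8.1 × 2.235×10⁸ = 2.714×10⁹ kg·m/s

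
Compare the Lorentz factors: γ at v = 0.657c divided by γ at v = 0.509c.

γ₁ = 1/√(1 - 0.657²) = 1.3265
γ₂ = 1/√(1 - 0.509²) = 1.1618
γ₁/γ₂ = 1.3265/1.1618 = 1.142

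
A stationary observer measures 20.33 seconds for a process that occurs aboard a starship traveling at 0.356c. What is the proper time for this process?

Dilated time Δt = 20.33 seconds
γ = 1/√(1 - 0.356²) = 1.070
Δt₀ = Δt/γ = 20.33/1.070 = 19.00 seconds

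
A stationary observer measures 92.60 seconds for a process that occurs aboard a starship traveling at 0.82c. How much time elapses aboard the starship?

Dilated time Δt = 92.60 seconds
γ = 1/√(1 - 0.82²) = 1.7471
Δt₀ = Δt/γ = 92.60/1.7471 = 53.00 seconds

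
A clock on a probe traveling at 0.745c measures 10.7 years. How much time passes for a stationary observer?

Proper time Δt₀ = 10.7 years
γ = 1/√(1 - 0.745²) = 1.499
Δt = γΔt₀ = 1.499 × 10.7 = 16.04 years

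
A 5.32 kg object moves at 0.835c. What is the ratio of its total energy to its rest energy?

E = γmc², E₀ = mc²
E/E₀ = γ = 1/√(1 - 0.835²) = 1.817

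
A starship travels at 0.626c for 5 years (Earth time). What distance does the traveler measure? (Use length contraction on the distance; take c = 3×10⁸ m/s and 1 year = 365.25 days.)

Earth distance: d = v × t = 0.626c × 5 yr = 2.963×10¹⁶ m
γ = 1.282
d' = d/γ = 2.963×10¹⁶/1.282 = 2.311×10¹⁶ m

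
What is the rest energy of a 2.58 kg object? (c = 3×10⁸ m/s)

c² = (3×10⁸)² = 9.000×10¹⁶ m²/s²
E₀ = mc² = 2.58 × 9.000×10¹⁶ = 2.322×10¹⁷ J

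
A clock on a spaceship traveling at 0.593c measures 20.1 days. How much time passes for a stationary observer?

Proper time Δt₀ = 20.1 days
γ = 1/√(1 - 0.593²) = 1.242
Δt = γΔt₀ = 1.242 × 20.1 = 24.96 days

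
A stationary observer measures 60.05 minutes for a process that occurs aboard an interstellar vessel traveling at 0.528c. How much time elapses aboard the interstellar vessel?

Dilated time Δt = 60.05 minutes
γ = 1/√(1 - 0.528²) = 1.1775
Δt₀ = Δt/γ = 60.05/1.1775 = 51.00 minutes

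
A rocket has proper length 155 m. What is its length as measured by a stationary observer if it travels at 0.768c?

Proper length L₀ = 155 m
γ = 1/√(1 - 0.768²) = 1.5614
L = L₀/γ = 155/1.5614 = 99.27 m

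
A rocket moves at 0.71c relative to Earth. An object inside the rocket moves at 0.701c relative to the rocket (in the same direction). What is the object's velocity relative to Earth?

u = (u' + v)/(1 + u'v/c²)
Numerator: 0.701 + 0.71 = 1.411
Denominator: 1 + 0.49771 = 1.49771
u = 1.411/1.49771 = 0.9421c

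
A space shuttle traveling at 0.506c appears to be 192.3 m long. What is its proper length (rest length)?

Contracted length L = 192.3 m
γ = 1/√(1 - 0.506²) = 1.159
L₀ = γL = 1.159 × 192.3 = 222.9 m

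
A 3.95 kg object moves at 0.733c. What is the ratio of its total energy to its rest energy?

E = γmc², E₀ = mc²
E/E₀ = γ = 1/√(1 - 0.733²) = 1.470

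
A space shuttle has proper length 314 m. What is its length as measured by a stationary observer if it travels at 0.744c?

Proper length L₀ = 314 m
γ = 1/√(1 - 0.744²) = 1.497
L = L₀/γ = 314/1.497 = 209.8 m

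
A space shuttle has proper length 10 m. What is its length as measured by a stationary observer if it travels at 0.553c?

Proper length L₀ = 10 m
γ = 1/√(1 - 0.553²) = 1.2002
L = L₀/γ = 10/1.2002 = 8.332 m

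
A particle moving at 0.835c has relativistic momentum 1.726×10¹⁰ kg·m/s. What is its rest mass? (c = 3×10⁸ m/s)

γ = 1/√(1 - 0.835²) = 1.8174
v = 0.835 × 3×10⁸ = 2.505×10⁸ m/s
m = p/(γv) = 1.726×10¹⁰/(1.8174 × 2.505×10⁸) = 37.91 kg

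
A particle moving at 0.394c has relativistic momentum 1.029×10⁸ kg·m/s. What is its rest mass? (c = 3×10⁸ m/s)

γ = 1/√(1 - 0.394²) = 1.088
v = 0.394 × 3×10⁸ = 1.182×10⁸ m/s
m = p/(γv) = 1.029×10⁸/(1.088 × 1.182×10⁸) = 0.8001 kg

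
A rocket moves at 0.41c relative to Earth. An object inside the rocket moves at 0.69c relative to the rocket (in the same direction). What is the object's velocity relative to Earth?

u = (u' + v)/(1 + u'v/c²)
Numerator: 0.69 + 0.41 = 1.1
Denominator: 1 + 0.2829 = 1.2829
u = 1.1/1.2829 = 0.8574c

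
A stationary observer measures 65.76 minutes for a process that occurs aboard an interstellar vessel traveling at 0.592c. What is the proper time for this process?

Dilated time Δt = 65.76 minutes
γ = 1/√(1 - 0.592²) = 1.2408
Δt₀ = Δt/γ = 65.76/1.2408 = 53.00 minutes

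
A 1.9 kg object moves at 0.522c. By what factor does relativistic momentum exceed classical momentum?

p_rel = γmv, p_class = mv
Ratio = γ = 1/√(1 - 0.522²) = 1.172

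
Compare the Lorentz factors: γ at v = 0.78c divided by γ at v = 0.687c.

γ₁ = 1/√(1 - 0.78²) = 1.598
γ₂ = 1/√(1 - 0.687²) = 1.376
γ₁/γ₂ = 1.598/1.376 = 1.161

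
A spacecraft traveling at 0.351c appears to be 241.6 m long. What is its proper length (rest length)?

Contracted length L = 241.6 m
γ = 1/√(1 - 0.351²) = 1.068
L₀ = γL = 1.068 × 241.6 = 258.0 m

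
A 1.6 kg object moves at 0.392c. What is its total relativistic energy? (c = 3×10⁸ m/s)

γ = 1/√(1 - 0.392²) = 1.087
mc² = 1.6 × (3×10⁸)² = 1.440×10¹⁷ J
E = γmc² = 1.087 × 1.440×10¹⁷ = 1.565×10¹⁷ J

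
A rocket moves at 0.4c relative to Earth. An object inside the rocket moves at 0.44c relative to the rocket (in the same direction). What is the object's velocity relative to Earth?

u = (u' + v)/(1 + u'v/c²)
Numerator: 0.44 + 0.4 = 0.84
Denominator: 1 + 0.176 = 1.176
u = 0.84/1.176 = 0.7143c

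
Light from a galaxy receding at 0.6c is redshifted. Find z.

β = 0.6
(1+β)/(1-β) = 1.6/0.4 = 4.000
√(4.000) = 2.000
z = 2.000 - 1 = 1.000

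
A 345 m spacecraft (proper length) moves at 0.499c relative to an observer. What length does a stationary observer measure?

Proper length L₀ = 345 m
γ = 1/√(1 - 0.499²) = 1.154
L = L₀/γ = 345/1.154 = 299.0 m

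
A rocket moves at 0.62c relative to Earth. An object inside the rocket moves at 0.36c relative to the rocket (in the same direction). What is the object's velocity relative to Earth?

u = (u' + v)/(1 + u'v/c²)
Numerator: 0.36 + 0.62 = 0.98
Denominator: 1 + 0.2232 = 1.2232
u = 0.98/1.2232 = 0.8012c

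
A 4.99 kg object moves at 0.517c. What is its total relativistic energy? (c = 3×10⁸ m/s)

γ = 1/√(1 - 0.517²) = 1.16824
mc² = 4.99 × (3×10⁸)² = 4.491×10¹⁷ J
E = γmc² = 1.16824 × 4.491×10¹⁷ = 5.247×10¹⁷ J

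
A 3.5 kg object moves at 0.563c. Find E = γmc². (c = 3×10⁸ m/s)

γ = 1/√(1 - 0.563²) = 1.20998
mc² = 3.5 × (3×10⁸)² = 3.150×10¹⁷ J
E = γmc² = 1.20998 × 3.150×10¹⁷ = 3.811×10¹⁷ J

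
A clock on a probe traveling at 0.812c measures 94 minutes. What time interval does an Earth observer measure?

Proper time Δt₀ = 94 minutes
γ = 1/√(1 - 0.812²) = 1.7133
Δt = γΔt₀ = 1.7133 × 94 = 161.1 minutes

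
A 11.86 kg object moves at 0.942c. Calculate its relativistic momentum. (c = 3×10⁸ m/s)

γ = 1/√(1 - 0.942²) = 2.9796
v = 0.942 × 3×10⁸ = 2.826×10⁸ m/s
p = γmv = 2.9796 × 11.86 × 2.826×10⁸ = 9.987×10⁹ kg·m/s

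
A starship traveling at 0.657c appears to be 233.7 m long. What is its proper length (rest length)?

Contracted length L = 233.7 m
γ = 1/√(1 - 0.657²) = 1.3265
L₀ = γL = 1.3265 × 233.7 = 310.0 m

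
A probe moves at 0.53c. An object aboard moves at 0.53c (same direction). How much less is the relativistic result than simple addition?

Classical: u' + v = 0.53 + 0.53 = 1.06c
Relativistic: u = (0.53 + 0.53)/(1 + 0.2809) = 1.06/1.2809 = 0.8275c
Difference: 1.06 - 0.8275 = 0.2325c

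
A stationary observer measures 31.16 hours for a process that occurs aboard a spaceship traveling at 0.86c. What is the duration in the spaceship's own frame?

Dilated time Δt = 31.16 hours
γ = 1/√(1 - 0.86²) = 1.960
Δt₀ = Δt/γ = 31.16/1.960 = 15.90 hours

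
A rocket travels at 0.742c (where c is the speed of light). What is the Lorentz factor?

v/c = 0.742, so (v/c)² = 0.550564
1 - (v/c)² = 0.449436
γ = 1/√(0.449436) = 1.492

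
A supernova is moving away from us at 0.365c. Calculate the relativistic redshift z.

β = 0.365
(1+β)/(1-β) = 1.365/0.635 = 2.1496
√(2.1496) = 1.4662
z = 1.4662 - 1 = 0.4662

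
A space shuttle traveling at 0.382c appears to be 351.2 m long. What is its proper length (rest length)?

Contracted length L = 351.2 m
γ = 1/√(1 - 0.382²) = 1.082
L₀ = γL = 1.082 × 351.2 = 380.0 m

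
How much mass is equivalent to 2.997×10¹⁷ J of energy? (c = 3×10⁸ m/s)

From E = mc², we get m = E/c²
c² = (3×10⁸)² = 9×10¹⁶ m²/s²
m = 2.997×10¹⁷ / 9×10¹⁶ = 3.330 kg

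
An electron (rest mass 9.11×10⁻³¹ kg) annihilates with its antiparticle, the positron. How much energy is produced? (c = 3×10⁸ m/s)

Both particles have the same rest mass, so total mass = 2m
E = 2m·c² = 2 × 9.11×10⁻³¹ × (3×10⁸)²
= 2 × 9.11×10⁻³¹ × 9×10¹⁶
= 1.640×10⁻¹³ J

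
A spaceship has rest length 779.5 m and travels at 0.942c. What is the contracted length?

Proper length L₀ = 779.5 m
γ = 1/√(1 - 0.942²) = 2.980
L = L₀/γ = 779.5/2.980 = 261.6 m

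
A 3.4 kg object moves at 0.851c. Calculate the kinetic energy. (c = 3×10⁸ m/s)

γ = 1/√(1 - 0.851²) = 1.9042
γ - 1 = 0.9042
KE = (γ-1)mc² = 0.9042 × 3.4 × (3×10⁸)² = 2.767×10¹⁷ J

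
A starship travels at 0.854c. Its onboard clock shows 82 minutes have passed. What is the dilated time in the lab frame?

Proper time Δt₀ = 82 minutes
γ = 1/√(1 - 0.854²) = 1.922
Δt = γΔt₀ = 1.922 × 82 = 157.6 minutes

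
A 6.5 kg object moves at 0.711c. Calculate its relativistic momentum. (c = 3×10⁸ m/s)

γ = 1/√(1 - 0.711²) = 1.422
v = 0.711 × 3×10⁸ = 2.133×10⁸ m/s
p = γmv = 1.422 × 6.5 × 2.133×10⁸ = 1.972×10⁹ kg·m/s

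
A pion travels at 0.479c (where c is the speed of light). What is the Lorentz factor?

v/c = 0.479, so (v/c)² = 0.229441
1 - (v/c)² = 0.770559
γ = 1/√(0.770559) = 1.139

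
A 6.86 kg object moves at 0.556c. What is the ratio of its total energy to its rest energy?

E = γmc², E₀ = mc²
E/E₀ = γ = 1/√(1 - 0.556²) = 1.203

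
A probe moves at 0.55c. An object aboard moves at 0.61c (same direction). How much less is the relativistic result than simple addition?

Classical: u' + v = 0.61 + 0.55 = 1.16c
Relativistic: u = (0.61 + 0.55)/(1 + 0.3355) = 1.16/1.3355 = 0.8686c
Difference: 1.16 - 0.8686 = 0.2914c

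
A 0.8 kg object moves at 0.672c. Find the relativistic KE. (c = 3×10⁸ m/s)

γ = 1/√(1 - 0.672²) = 1.3503
γ - 1 = 0.3503
KE = (γ-1)mc² = 0.3503 × 0.8 × (3×10⁸)² = 2.522×10¹⁶ J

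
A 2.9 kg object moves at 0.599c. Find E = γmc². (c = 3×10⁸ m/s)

γ = 1/√(1 - 0.599²) = 1.2488
mc² = 2.9 × (3×10⁸)² = 2.610×10¹⁷ J
E = γmc² = 1.2488 × 2.610×10¹⁷ = 3.259×10¹⁷ J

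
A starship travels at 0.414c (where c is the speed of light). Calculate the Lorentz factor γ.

v/c = 0.414, so (v/c)² = 0.171396
1 - (v/c)² = 0.828604
γ = 1/√(0.828604) = 1.099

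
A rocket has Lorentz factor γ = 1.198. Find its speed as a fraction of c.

From γ = 1/√(1 - v²/c²):
1/γ² = 1/1.198² = 0.69677
v²/c² = 1 - 0.69677 = 0.30323
v/c = √(0.30323) = 0.5507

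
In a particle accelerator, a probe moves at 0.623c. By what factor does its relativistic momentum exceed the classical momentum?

p_rel = γmv, p_class = mv
Ratio = γ = 1/√(1 - 0.623²)
= 1/√(0.611871) = 1.278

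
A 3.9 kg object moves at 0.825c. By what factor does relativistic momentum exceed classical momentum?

p_rel = γmv, p_class = mv
Ratio = γ = 1/√(1 - 0.825²) = 1.769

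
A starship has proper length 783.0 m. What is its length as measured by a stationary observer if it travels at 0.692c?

Proper length L₀ = 783.0 m
γ = 1/√(1 - 0.692²) = 1.38524
L = L₀/γ = 783.0/1.38524 = 565.2 m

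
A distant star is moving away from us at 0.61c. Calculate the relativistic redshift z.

β = 0.61
(1+β)/(1-β) = 1.61/0.39 = 4.128
√(4.128) = 2.032
z = 2.032 - 1 = 1.032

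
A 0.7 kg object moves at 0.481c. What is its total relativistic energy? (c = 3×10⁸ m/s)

γ = 1/√(1 - 0.481²) = 1.1406
mc² = 0.7 × (3×10⁸)² = 6.300×10¹⁶ J
E = γmc² = 1.1406 × 6.300×10¹⁶ = 7.186×10¹⁶ J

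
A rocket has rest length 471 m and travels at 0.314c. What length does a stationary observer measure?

Proper length L₀ = 471 m
γ = 1/√(1 - 0.314²) = 1.0533
L = L₀/γ = 471/1.0533 = 447.2 m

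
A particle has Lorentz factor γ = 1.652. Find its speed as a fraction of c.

From γ = 1/√(1 - v²/c²):
1/γ² = 1/1.652² = 0.3664
v²/c² = 1 - 0.3664 = 0.6336
v/c = √(0.6336) = 0.7960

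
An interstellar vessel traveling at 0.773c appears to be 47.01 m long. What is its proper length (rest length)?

Contracted length L = 47.01 m
γ = 1/√(1 - 0.773²) = 1.5763
L₀ = γL = 1.5763 × 47.01 = 74.10 m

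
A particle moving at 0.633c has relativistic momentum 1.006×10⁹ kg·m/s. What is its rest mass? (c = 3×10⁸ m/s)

γ = 1/√(1 - 0.633²) = 1.2917
v = 0.633 × 3×10⁸ = 1.899×10⁸ m/s
m = p/(γv) = 1.006×10⁹/(1.2917 × 1.899×10⁸) = 4.101 kg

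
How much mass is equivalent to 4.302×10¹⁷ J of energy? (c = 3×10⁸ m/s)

From E = mc², we get m = E/c²
c² = (3×10⁸)² = 9×10¹⁶ m²/s²
m = 4.302×10¹⁷ / 9×10¹⁶ = 4.780 kg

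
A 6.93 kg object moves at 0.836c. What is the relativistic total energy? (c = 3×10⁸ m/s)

γ = 1/√(1 - 0.836²) = 1.8224
mc² = 6.93 × (3×10⁸)² = 6.237×10¹⁷ J
E = γmc² = 1.8224 × 6.237×10¹⁷ = 1.137×10¹⁸ J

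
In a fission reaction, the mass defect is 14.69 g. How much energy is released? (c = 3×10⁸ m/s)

Convert mass defect: Δm = 14.69 g = 0.01469 kg
E = Δm·c² = 0.01469 × (3×10⁸)²
= 0.01469 × 9×10¹⁶ = 1.322×10¹⁵ J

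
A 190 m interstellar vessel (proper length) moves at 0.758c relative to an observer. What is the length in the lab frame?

Proper length L₀ = 190 m
γ = 1/√(1 - 0.758²) = 1.533
L = L₀/γ = 190/1.533 = 123.9 m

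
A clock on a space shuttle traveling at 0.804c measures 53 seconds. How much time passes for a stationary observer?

Proper time Δt₀ = 53 seconds
γ = 1/√(1 - 0.804²) = 1.6817
Δt = γΔt₀ = 1.6817 × 53 = 89.13 seconds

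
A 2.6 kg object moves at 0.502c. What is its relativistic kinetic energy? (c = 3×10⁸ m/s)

γ = 1/√(1 - 0.502²) = 1.15625
γ - 1 = 0.15625
KE = (γ-1)mc² = 0.15625 × 2.6 × (3×10⁸)² = 3.656×10¹⁶ J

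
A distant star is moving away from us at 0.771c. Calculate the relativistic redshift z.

β = 0.771
(1+β)/(1-β) = 1.771/0.229 = 7.734
√(7.734) = 2.781
z = 2.781 - 1 = 1.781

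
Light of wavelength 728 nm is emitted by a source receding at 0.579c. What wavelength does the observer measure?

β = 0.579
Wavelength Doppler factor = √(1.579/0.421) = √(3.751) = 1.937
λ_obs = 728 × 1.937 = 1410 nm (redshift)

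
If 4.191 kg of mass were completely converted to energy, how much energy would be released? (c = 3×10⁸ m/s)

Using E = mc²:
c² = (3×10⁸)² = 9×10¹⁶ m²/s²
E = 4.191 × 9×10¹⁶ = 3.772×10¹⁷ J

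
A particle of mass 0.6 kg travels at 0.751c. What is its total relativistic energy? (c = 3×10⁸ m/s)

γ = 1/√(1 - 0.751²) = 1.5145
mc² = 0.6 × (3×10⁸)² = 5.400×10¹⁶ J
E = γmc² = 1.5145 × 5.400×10¹⁶ = 8.178×10¹⁶ J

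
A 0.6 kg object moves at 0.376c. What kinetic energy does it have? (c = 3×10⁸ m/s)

γ = 1/√(1 - 0.376²) = 1.07919
γ - 1 = 0.07919
KE = (γ-1)mc² = 0.07919 × 0.6 × (3×10⁸)² = 4.276×10¹⁵ J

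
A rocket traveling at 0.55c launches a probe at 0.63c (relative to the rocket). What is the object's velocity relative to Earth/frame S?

u = (u' + v)/(1 + u'v/c²)
Numerator: 0.63 + 0.55 = 1.18
Denominator: 1 + 0.3465 = 1.3465
u = 1.18/1.3465 = 0.8763c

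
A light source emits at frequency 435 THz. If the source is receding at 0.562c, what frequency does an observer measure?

β = v/c = 0.562
(1-β)/(1+β) = 0.438/1.562 = 0.2804
Doppler factor = √(0.2804) = 0.5295
f_obs = 435 × 0.5295 = 230.3 THz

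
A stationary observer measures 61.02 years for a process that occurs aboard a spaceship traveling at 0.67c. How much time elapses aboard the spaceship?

Dilated time Δt = 61.02 years
γ = 1/√(1 - 0.67²) = 1.347
Δt₀ = Δt/γ = 61.02/1.347 = 45.30 years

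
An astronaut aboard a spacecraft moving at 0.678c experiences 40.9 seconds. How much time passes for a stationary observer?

Proper time Δt₀ = 40.9 seconds
γ = 1/√(1 - 0.678²) = 1.3604
Δt = γΔt₀ = 1.3604 × 40.9 = 55.64 seconds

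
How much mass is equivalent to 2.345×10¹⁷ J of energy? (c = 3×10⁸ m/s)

From E = mc², we get m = E/c²
c² = (3×10⁸)² = 9×10¹⁶ m²/s²
m = 2.345×10¹⁷ / 9×10¹⁶ = 2.606 kg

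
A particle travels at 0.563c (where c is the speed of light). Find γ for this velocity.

v/c = 0.563, so (v/c)² = 0.316969
1 - (v/c)² = 0.683031
γ = 1/√(0.683031) = 1.210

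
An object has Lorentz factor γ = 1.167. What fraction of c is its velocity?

From γ = 1/√(1 - v²/c²):
1/γ² = 1/1.167² = 0.7343
v²/c² = 1 - 0.7343 = 0.2657
v/c = √(0.2657) = 0.5155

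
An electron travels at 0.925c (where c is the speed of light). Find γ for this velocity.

v/c = 0.925, so (v/c)² = 0.855625
1 - (v/c)² = 0.144375
γ = 1/√(0.144375) = 2.632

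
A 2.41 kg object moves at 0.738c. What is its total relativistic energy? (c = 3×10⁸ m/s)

γ = 1/√(1 - 0.738²) = 1.482
mc² = 2.41 × (3×10⁸)² = 2.169×10¹⁷ J
E = γmc² = 1.482 × 2.169×10¹⁷ = 3.214×10¹⁷ J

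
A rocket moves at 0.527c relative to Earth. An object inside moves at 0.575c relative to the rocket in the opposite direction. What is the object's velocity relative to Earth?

Object's velocity in rocket frame is u' = -0.575c
u = (u' + v)/(1 + u'v/c²) = (v - 0.575)/(1 - 0.575·v/c²)
Numerator: 0.527 - 0.575 = -0.048
Denominator: 1 - 0.303025 = 0.696975
u = -0.048/0.696975 = -0.06887c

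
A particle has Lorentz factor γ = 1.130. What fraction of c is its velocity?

From γ = 1/√(1 - v²/c²):
1/γ² = 1/1.130² = 0.7831
v²/c² = 1 - 0.7831 = 0.2169
v/c = √(0.2169) = 0.4657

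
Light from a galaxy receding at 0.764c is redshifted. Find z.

β = 0.764
(1+β)/(1-β) = 1.764/0.236 = 7.475
√(7.475) = 2.734
z = 2.734 - 1 = 1.734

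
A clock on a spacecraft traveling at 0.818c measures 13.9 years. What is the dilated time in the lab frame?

Proper time Δt₀ = 13.9 years
γ = 1/√(1 - 0.818²) = 1.738
Δt = γΔt₀ = 1.738 × 13.9 = 24.16 years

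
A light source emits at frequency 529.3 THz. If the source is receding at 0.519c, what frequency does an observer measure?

β = v/c = 0.519
(1-β)/(1+β) = 0.481/1.519 = 0.31666
Doppler factor = √(0.31666) = 0.5627
f_obs = 529.3 × 0.5627 = 297.8 THz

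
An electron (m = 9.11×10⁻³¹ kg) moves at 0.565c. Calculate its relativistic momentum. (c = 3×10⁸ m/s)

γ = 1/√(1 - 0.565²) = 1.21199
v = 0.565 × 3×10⁸ = 1.695×10⁸ m/s
p = γmv = 1.21199 × 9.11×10⁻³¹ × 1.695×10⁸ = 1.871×10⁻²² kg·m/s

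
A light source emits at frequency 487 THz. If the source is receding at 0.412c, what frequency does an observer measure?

β = v/c = 0.412
(1-β)/(1+β) = 0.588/1.412 = 0.4164
Doppler factor = √(0.4164) = 0.6453
f_obs = 487 × 0.6453 = 314.3 THz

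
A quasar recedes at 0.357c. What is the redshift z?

β = 0.357
(1+β)/(1-β) = 1.357/0.643 = 2.1104
√(2.1104) = 1.4527
z = 1.4527 - 1 = 0.4527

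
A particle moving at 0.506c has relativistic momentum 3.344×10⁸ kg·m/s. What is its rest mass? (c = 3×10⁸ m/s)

γ = 1/√(1 - 0.506²) = 1.1594
v = 0.506 × 3×10⁸ = 1.518×10⁸ m/s
m = p/(γv) = 3.344×10⁸/(1.1594 × 1.518×10⁸) = 1.900 kg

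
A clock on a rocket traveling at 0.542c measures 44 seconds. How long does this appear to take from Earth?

Proper time Δt₀ = 44 seconds
γ = 1/√(1 - 0.542²) = 1.190
Δt = γΔt₀ = 1.190 × 44 = 52.36 seconds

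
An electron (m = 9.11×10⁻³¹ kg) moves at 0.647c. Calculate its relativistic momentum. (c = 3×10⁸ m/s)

γ = 1/√(1 - 0.647²) = 1.3115
v = 0.647 × 3×10⁸ = 1.941×10⁸ m/s
p = γmv = 1.3115 × 9.11×10⁻³¹ × 1.941×10⁸ = 2.319×10⁻²² kg·m/s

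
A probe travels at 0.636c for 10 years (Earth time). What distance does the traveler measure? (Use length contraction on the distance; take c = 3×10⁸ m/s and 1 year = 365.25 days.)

Earth distance: d = v × t = 0.636c × 10 yr = 6.021×10¹⁶ m
γ = 1.296
d' = d/γ = 6.021×10¹⁶/1.296 = 4.646×10¹⁶ m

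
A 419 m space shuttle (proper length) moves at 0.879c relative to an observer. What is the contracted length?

Proper length L₀ = 419 m
γ = 1/√(1 - 0.879²) = 2.097
L = L₀/γ = 419/2.097 = 199.8 m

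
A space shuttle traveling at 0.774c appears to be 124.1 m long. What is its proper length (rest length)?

Contracted length L = 124.1 m
γ = 1/√(1 - 0.774²) = 1.579
L₀ = γL = 1.579 × 124.1 = 196.0 m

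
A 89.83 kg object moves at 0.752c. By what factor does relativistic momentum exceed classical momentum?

p_rel = γmv, p_class = mv
Ratio = γ = 1/√(1 - 0.752²) = 1.517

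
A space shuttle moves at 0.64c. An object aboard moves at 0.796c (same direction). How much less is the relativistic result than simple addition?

Classical: u' + v = 0.796 + 0.64 = 1.436c
Relativistic: u = (0.796 + 0.64)/(1 + 0.50944) = 1.436/1.50944 = 0.9513c
Difference: 1.436 - 0.9513 = 0.4847c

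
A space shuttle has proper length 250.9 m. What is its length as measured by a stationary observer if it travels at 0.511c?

Proper length L₀ = 250.9 m
γ = 1/√(1 - 0.511²) = 1.163
L = L₀/γ = 250.9/1.163 = 215.7 m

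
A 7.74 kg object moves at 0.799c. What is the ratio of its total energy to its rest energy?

E = γmc², E₀ = mc²
E/E₀ = γ = 1/√(1 - 0.799²) = 1.663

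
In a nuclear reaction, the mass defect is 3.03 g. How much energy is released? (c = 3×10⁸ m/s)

Convert mass defect: Δm = 3.03 g = 0.00303 kg
E = Δm·c² = 0.00303 × (3×10⁸)²
= 0.00303 × 9×10¹⁶ = 2.727×10¹⁴ J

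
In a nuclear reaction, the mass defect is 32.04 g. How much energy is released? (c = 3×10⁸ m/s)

Convert mass defect: Δm = 32.04 g = 0.03204 kg
E = Δm·c² = 0.03204 × (3×10⁸)²
= 0.03204 × 9×10¹⁶ = 2.884×10¹⁵ J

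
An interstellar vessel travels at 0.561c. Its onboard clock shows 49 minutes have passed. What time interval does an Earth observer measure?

Proper time Δt₀ = 49 minutes
γ = 1/√(1 - 0.561²) = 1.208
Δt = γΔt₀ = 1.208 × 49 = 59.19 minutes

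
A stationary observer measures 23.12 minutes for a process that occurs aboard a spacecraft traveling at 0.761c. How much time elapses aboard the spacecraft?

Dilated time Δt = 23.12 minutes
γ = 1/√(1 - 0.761²) = 1.541
Δt₀ = Δt/γ = 23.12/1.541 = 15.00 minutes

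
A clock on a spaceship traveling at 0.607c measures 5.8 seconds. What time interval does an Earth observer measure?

Proper time Δt₀ = 5.8 seconds
γ = 1/√(1 - 0.607²) = 1.2583
Δt = γΔt₀ = 1.2583 × 5.8 = 7.298 seconds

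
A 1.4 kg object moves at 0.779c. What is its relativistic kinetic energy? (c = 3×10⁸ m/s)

γ = 1/√(1 - 0.779²) = 1.59484
γ - 1 = 0.59484
KE = (γ-1)mc² = 0.59484 × 1.4 × (3×10⁸)² = 7.495×10¹⁶ J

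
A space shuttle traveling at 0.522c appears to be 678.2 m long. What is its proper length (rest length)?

Contracted length L = 678.2 m
γ = 1/√(1 - 0.522²) = 1.1724
L₀ = γL = 1.1724 × 678.2 = 795.1 m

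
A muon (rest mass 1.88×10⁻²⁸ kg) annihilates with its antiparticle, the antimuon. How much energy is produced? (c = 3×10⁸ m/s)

Both particles have the same rest mass, so total mass = 2m
E = 2m·c² = 2 × 1.88×10⁻²⁸ × (3×10⁸)²
= 2 × 1.88×10⁻²⁸ × 9×10¹⁶
= 3.384×10⁻¹¹ J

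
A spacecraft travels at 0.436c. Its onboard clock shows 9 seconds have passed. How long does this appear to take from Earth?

Proper time Δt₀ = 9 seconds
γ = 1/√(1 - 0.436²) = 1.1112
Δt = γΔt₀ = 1.1112 × 9 = 10.00 seconds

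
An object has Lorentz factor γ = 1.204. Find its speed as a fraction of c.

From γ = 1/√(1 - v²/c²):
1/γ² = 1/1.204² = 0.68984
v²/c² = 1 - 0.68984 = 0.31016
v/c = √(0.31016) = 0.5569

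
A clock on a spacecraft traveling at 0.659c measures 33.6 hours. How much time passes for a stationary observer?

Proper time Δt₀ = 33.6 hours
γ = 1/√(1 - 0.659²) = 1.3295
Δt = γΔt₀ = 1.3295 × 33.6 = 44.67 hours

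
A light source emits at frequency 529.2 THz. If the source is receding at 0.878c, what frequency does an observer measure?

β = v/c = 0.878
(1-β)/(1+β) = 0.122/1.878 = 0.06496
Doppler factor = √(0.06496) = 0.2549
f_obs = 529.2 × 0.2549 = 134.9 THz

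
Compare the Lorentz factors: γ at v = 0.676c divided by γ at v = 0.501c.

γ₁ = 1/√(1 - 0.676²) = 1.3570
γ₂ = 1/√(1 - 0.501²) = 1.1555
γ₁/γ₂ = 1.3570/1.1555 = 1.174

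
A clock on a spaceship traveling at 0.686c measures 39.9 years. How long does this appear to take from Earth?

Proper time Δt₀ = 39.9 years
γ = 1/√(1 - 0.686²) = 1.3744
Δt = γΔt₀ = 1.3744 × 39.9 = 54.84 years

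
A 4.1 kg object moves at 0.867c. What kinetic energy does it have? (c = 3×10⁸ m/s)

γ = 1/√(1 - 0.867²) = 2.0068
γ - 1 = 1.0068
KE = (γ-1)mc² = 1.0068 × 4.1 × (3×10⁸)² = 3.715×10¹⁷ J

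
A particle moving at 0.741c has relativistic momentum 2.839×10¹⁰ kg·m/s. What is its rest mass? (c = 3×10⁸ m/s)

γ = 1/√(1 - 0.741²) = 1.4892
v = 0.741 × 3×10⁸ = 2.223×10⁸ m/s
m = p/(γv) = 2.839×10¹⁰/(1.4892 × 2.223×10⁸) = 85.76 kg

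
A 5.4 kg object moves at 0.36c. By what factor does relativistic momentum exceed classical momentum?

p_rel = γmv, p_class = mv
Ratio = γ = 1/√(1 - 0.36²) = 1.072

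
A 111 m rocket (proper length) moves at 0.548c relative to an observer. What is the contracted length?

Proper length L₀ = 111 m
γ = 1/√(1 - 0.548²) = 1.1955
L = L₀/γ = 111/1.1955 = 92.85 m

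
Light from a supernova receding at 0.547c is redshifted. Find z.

β = 0.547
(1+β)/(1-β) = 1.547/0.453 = 3.415
√(3.415) = 1.848
z = 1.848 - 1 = 0.8480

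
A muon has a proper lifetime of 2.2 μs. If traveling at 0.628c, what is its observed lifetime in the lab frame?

Proper lifetime τ₀ = 2.2 μs
γ = 1/√(1 - 0.628²) = 1.285
τ = γτ₀ = 1.285 × 2.2 μs = 2.827 μs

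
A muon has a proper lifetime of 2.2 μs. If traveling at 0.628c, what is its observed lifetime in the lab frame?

Proper lifetime τ₀ = 2.2 μs
γ = 1/√(1 - 0.628²) = 1.285
τ = γτ₀ = 1.285 × 2.2 μs = 2.827 μs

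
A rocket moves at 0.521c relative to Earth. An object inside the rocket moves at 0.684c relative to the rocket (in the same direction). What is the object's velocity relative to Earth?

u = (u' + v)/(1 + u'v/c²)
Numerator: 0.684 + 0.521 = 1.205
Denominator: 1 + 0.356364 = 1.356364
u = 1.205/1.356364 = 0.8884c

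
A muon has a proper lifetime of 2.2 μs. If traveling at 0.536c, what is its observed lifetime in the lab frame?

Proper lifetime τ₀ = 2.2 μs
γ = 1/√(1 - 0.536²) = 1.1845
τ = γτ₀ = 1.1845 × 2.2 μs = 2.606 μs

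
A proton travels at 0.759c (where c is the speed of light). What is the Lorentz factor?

v/c = 0.759, so (v/c)² = 0.576081
1 - (v/c)² = 0.423919
γ = 1/√(0.423919) = 1.536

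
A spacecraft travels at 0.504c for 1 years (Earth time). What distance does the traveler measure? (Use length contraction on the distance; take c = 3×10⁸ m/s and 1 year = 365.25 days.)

Earth distance: d = v × t = 0.504c × 1 yr = 4.772×10¹⁵ m
γ = 1.158
d' = d/γ = 4.772×10¹⁵/1.158 = 4.121×10¹⁵ m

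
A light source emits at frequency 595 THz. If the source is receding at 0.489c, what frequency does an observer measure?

β = v/c = 0.489
(1-β)/(1+β) = 0.511/1.489 = 0.3432
Doppler factor = √(0.3432) = 0.5858
f_obs = 595 × 0.5858 = 348.6 THz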